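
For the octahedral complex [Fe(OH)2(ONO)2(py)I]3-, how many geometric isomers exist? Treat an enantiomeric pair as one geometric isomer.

6

The distinct arrangements are (6 in all): OH cis, ONO cis (3 arrangements, 2 chiral); OH cis, ONO trans; OH trans, ONO cis; OH trans, ONO trans.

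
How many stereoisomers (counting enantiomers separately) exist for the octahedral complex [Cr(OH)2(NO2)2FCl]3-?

The six octahedral sites form three mutually perpendicular trans pairs.
The distinct arrangements are (6 in all): OH trans, NO2 trans; OH cis, NO2 cis (3 arrangements, 2 chiral); OH trans, NO2 cis; OH cis, NO2 trans.
Of these, 2 lack any improper symmetry element and so occur as enantiomeric pairs, giving 6 + 2 = 8 stereoisomers in total.

8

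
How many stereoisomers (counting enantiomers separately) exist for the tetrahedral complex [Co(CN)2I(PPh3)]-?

In a tetrahedral complex all four positions are equivalent and every pair of ligands is adjacent — there is no cis/trans distinction.
Only one geometric arrangement is possible.

1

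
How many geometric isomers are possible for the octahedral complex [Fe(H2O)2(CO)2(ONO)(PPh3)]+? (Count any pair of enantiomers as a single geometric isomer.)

6

The six octahedral sites form three mutually perpendicular trans pairs.
Working through the distinct placements yields 6 geometric isomers: H2O trans, CO trans; H2O cis, CO trans; H2O cis, CO cis (3 arrangements, 2 chiral); H2O trans, CO cis.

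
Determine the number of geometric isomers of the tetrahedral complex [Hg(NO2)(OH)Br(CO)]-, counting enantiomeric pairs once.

1

All four vertices of a tetrahedron are equivalent and mutually adjacent, so cis/trans isomerism cannot arise.
Only one geometric arrangement is possible; it has no improper symmetry element, so it exists as a pair of enantiomers (2 stereoisomers).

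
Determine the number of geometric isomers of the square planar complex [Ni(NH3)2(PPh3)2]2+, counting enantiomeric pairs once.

2

In a square planar complex each vertex has one trans partner and two cis neighbours.
The distinct arrangements are (2 in all): NH3 cis; NH3 trans.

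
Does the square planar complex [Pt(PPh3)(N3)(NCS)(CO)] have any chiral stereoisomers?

no

The distinct arrangements are (3 in all): (CO/NCS trans, N3/PPh3 trans); (CO/PPh3 trans, N3/NCS trans); (CO/N3 trans, NCS/PPh3 trans).
Each arrangement has an internal mirror plane or centre of symmetry, so none is chiral.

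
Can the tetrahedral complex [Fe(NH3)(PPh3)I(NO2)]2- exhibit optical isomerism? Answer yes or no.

yes

Only one geometric arrangement is possible; it has no improper symmetry element, so it exists as a pair of enantiomers (2 stereoisomers).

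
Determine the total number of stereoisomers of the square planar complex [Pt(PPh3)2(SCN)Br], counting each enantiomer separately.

2

A square has two trans pairs of vertices; adjacent vertices are cis.
Systematic placement gives 2 geometric isomers: PPh3 cis; PPh3 trans.
Each arrangement has an internal mirror plane or centre of symmetry, so none is chiral.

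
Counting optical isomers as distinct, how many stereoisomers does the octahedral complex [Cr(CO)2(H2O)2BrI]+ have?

8

An octahedron has six vertices in three trans pairs; every non-trans pair is cis.
Working through the distinct placements yields 6 geometric isomers: CO cis, H2O cis (3 arrangements, 2 chiral); CO cis, H2O trans; CO trans, H2O cis; CO trans, H2O trans.
Of these, 2 lack any improper symmetry element and so occur as enantiomeric pairs, giving 6 + 2 = 8 stereoisomers in total.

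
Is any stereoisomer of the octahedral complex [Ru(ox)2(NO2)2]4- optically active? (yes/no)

yes

An octahedron has six vertices in three trans pairs; every non-trans pair is cis.
Each ox is bidentate and must span two cis positions.
There are 2 geometric isomers: NO2 trans; NO2 cis (chiral).
One of these lacks any improper symmetry element and so occurs as an enantiomeric pair, giving 2 + 1 = 3 stereoisomers in total.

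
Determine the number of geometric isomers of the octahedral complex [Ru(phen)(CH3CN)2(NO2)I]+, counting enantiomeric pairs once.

Each phen is bidentate and must span two cis positions.
The distinct arrangements are (4 in all): CH3CN trans; CH3CN cis (3 arrangements, 2 chiral).

4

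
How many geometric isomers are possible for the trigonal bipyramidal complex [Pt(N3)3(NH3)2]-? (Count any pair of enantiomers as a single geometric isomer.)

3

A trigonal bipyramid has two axial and three equatorial sites, which are chemically inequivalent.
Systematic placement gives 3 geometric isomers: NH3 both equatorial; NH3 one axial, one equatorial; NH3 both axial.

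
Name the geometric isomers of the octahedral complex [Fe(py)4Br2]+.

cis and trans

The six octahedral sites form three mutually perpendicular trans pairs.
There are 2 geometric isomers: Br trans; Br cis.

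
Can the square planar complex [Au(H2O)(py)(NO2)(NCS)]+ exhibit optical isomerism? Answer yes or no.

no

In a square planar complex each vertex has one trans partner and two cis neighbours.
Systematic placement gives 3 geometric isomers: (H2O/NO2 trans, NCS/py trans); (H2O/py trans, NCS/NO2 trans); (H2O/NCS trans, NO2/py trans).
Each arrangement has an internal mirror plane or centre of symmetry, so none is chiral.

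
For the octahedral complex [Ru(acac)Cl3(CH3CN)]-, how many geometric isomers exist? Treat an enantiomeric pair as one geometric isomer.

The six octahedral sites form three mutually perpendicular trans pairs.
Each acac is bidentate and must span two cis positions.
Systematic placement gives 2 geometric isomers: Cl fac; Cl mer.

2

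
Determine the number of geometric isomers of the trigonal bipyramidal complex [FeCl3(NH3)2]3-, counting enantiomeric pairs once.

3

A trigonal bipyramid has two axial and three equatorial sites, which are chemically inequivalent.
There are 3 geometric isomers: NH3 both equatorial; NH3 one axial, one equatorial; NH3 both axial.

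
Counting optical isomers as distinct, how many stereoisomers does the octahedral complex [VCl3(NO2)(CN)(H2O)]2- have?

5

In an octahedral complex each vertex has one trans partner and four cis neighbours.
Systematic placement gives 4 geometric isomers: Cl mer (3 arrangements); Cl fac (chiral).
One of these lacks any improper symmetry element and so occurs as an enantiomeric pair, giving 4 + 1 = 5 stereoisomers in total.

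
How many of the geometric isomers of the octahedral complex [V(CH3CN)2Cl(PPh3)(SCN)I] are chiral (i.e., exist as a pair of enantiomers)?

6

In an octahedral complex each vertex has one trans partner and four cis neighbours.
Placing the ligands in turn and identifying arrangements related by rotation or reflection leaves 9 distinct geometric isomers.
Of these, 6 lack any improper symmetry element and so occur as enantiomeric pairs, giving 9 + 6 = 15 stereoisomers in total.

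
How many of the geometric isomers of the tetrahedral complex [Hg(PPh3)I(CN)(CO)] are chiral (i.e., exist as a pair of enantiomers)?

Only one geometric arrangement is possible; it has no improper symmetry element, so it exists as a pair of enantiomers (2 stereoisomers).

1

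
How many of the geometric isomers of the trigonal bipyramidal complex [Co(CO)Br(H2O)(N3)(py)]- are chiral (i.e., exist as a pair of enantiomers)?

A trigonal bipyramid has two axial and three equatorial sites, which are chemically inequivalent.
Exhaustive case analysis gives 10 geometric isomers.
Of these, 10 lack any improper symmetry element and so occur as enantiomeric pairs, giving 10 + 10 = 20 stereoisomers in total.

10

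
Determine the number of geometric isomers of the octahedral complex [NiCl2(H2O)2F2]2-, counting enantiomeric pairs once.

5

An octahedron has six vertices in three trans pairs; every non-trans pair is cis.
Systematic placement gives 5 geometric isomers: Cl trans, H2O trans, F trans; Cl trans, H2O cis, F cis; Cl cis, H2O trans, F cis; Cl cis, H2O cis, F cis (chiral); Cl cis, H2O cis, F trans.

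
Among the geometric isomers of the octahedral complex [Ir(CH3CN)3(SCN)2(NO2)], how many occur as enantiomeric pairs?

0

The six octahedral sites form three mutually perpendicular trans pairs.
The distinct arrangements are (3 in all): CH3CN mer, SCN trans; CH3CN mer, SCN cis; CH3CN fac, SCN cis.
Each arrangement has an internal mirror plane or centre of symmetry, so none is chiral.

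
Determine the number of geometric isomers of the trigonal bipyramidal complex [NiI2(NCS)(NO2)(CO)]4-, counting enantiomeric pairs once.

Placing the ligands in turn and identifying arrangements related by rotation or reflection leaves 7 distinct geometric isomers.

7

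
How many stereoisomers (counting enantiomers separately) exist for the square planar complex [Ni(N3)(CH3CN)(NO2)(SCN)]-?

3

A square has two trans pairs of vertices; adjacent vertices are cis.
Systematic placement gives 3 geometric isomers: (CH3CN/NO2 trans, N3/SCN trans); (CH3CN/SCN trans, N3/NO2 trans); (CH3CN/N3 trans, NO2/SCN trans).
Each arrangement has an internal mirror plane or centre of symmetry, so none is chiral.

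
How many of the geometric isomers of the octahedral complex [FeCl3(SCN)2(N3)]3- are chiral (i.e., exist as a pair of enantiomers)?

An octahedron has six vertices in three trans pairs; every non-trans pair is cis.
Working through the distinct placements yields 3 geometric isomers: Cl mer, SCN trans; Cl mer, SCN cis; Cl fac, SCN cis.
Each arrangement has an internal mirror plane or centre of symmetry, so none is chiral.

0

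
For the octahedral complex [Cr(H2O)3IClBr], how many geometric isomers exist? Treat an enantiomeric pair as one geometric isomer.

An octahedron has six vertices in three trans pairs; every non-trans pair is cis.
Working through the distinct placements yields 4 geometric isomers: H2O mer (3 arrangements); H2O fac (chiral).

4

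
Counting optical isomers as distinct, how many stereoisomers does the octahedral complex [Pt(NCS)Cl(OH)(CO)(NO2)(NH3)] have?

30

Exhaustive case analysis gives 15 geometric isomers.
Of these, 15 lack any improper symmetry element and so occur as enantiomeric pairs, giving 15 + 15 = 30 stereoisomers in total.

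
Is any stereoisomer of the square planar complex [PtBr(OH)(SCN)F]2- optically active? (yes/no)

no

In a square planar complex each vertex has one trans partner and two cis neighbours.
The distinct arrangements are (3 in all): (Br/OH trans, F/SCN trans); (Br/SCN trans, F/OH trans); (Br/F trans, OH/SCN trans).
Each arrangement has an internal mirror plane or centre of symmetry, so none is chiral.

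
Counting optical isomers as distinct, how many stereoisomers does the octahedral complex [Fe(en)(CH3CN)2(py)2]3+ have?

An octahedron has six vertices in three trans pairs; every non-trans pair is cis.
Each en is bidentate and must span two cis positions.
The distinct arrangements are (3 in all): CH3CN trans, py cis; CH3CN cis, py trans; CH3CN cis, py cis (chiral).
One of these lacks any improper symmetry element and so occurs as an enantiomeric pair, giving 3 + 1 = 4 stereoisomers in total.

4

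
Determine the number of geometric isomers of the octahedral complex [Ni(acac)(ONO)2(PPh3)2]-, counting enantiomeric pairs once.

Each acac is bidentate and must span two cis positions.
The distinct arrangements are (3 in all): ONO trans, PPh3 cis; ONO cis, PPh3 cis (chiral); ONO cis, PPh3 trans.

3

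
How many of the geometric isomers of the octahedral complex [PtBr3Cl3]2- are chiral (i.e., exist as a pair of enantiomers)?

In an octahedral complex each vertex has one trans partner and four cis neighbours.
Working through the distinct placements yields 2 geometric isomers: Br mer; Br fac.
Each arrangement has an internal mirror plane or centre of symmetry, so none is chiral.

0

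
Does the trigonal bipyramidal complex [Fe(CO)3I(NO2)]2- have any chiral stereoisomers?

A trigonal bipyramid has two axial and three equatorial sites, which are chemically inequivalent.
Working through the distinct placements yields 4 geometric isomers: I equatorial, NO2 equatorial; I axial, NO2 equatorial; I equatorial, NO2 axial; I axial, NO2 axial.
Each arrangement has an internal mirror plane or centre of symmetry, so none is chiral.

no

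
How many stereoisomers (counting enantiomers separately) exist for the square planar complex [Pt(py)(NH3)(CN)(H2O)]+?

3

A square has two trans pairs of vertices; adjacent vertices are cis.
There are 3 geometric isomers: (CN/NH3 trans, H2O/py trans); (CN/py trans, H2O/NH3 trans); (CN/H2O trans, NH3/py trans).
Each arrangement has an internal mirror plane or centre of symmetry, so none is chiral.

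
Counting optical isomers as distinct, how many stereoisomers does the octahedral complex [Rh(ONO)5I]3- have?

The six octahedral sites form three mutually perpendicular trans pairs.
Only one geometric arrangement is possible.

1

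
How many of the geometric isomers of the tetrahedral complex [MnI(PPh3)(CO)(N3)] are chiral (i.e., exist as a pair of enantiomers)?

1

All four vertices of a tetrahedron are equivalent and mutually adjacent, so cis/trans isomerism cannot arise.
Only one geometric arrangement is possible; it has no improper symmetry element, so it exists as a pair of enantiomers (2 stereoisomers).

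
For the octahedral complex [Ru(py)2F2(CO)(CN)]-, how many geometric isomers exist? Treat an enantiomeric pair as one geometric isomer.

The six octahedral sites form three mutually perpendicular trans pairs.
The distinct arrangements are (6 in all): py trans, F trans; py cis, F cis (3 arrangements, 2 chiral); py trans, F cis; py cis, F trans.

6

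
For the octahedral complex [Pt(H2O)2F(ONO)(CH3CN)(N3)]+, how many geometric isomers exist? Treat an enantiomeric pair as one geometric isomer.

9

The six octahedral sites form three mutually perpendicular trans pairs.
Exhaustive case analysis gives 9 geometric isomers.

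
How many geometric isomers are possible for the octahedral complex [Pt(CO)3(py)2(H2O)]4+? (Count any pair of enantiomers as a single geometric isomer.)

3

The six octahedral sites form three mutually perpendicular trans pairs.
The distinct arrangements are (3 in all): CO mer, py trans; CO mer, py cis; CO fac, py cis.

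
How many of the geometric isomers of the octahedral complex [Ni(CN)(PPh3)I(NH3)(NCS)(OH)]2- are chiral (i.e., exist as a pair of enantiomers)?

An octahedron has six vertices in three trans pairs; every non-trans pair is cis.
Placing the ligands in turn and identifying arrangements related by rotation or reflection leaves 15 distinct geometric isomers.
Of these, 15 lack any improper symmetry element and so occur as enantiomeric pairs, giving 15 + 15 = 30 stereoisomers in total.

15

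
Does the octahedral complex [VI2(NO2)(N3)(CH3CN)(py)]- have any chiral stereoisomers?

yes

Placing the ligands in turn and identifying arrangements related by rotation or reflection leaves 9 distinct geometric isomers.
Of these, 6 lack any improper symmetry element and so occur as enantiomeric pairs, giving 9 + 6 = 15 stereoisomers in total.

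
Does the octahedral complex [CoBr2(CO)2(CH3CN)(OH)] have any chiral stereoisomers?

yes

In an octahedral complex each vertex has one trans partner and four cis neighbours.
The distinct arrangements are (6 in all): Br trans, CO cis; Br trans, CO trans; Br cis, CO cis (3 arrangements, 2 chiral); Br cis, CO trans.
Of these, 2 lack any improper symmetry element and so occur as enantiomeric pairs, giving 6 + 2 = 8 stereoisomers in total.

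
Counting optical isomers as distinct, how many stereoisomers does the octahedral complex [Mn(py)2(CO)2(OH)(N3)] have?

8

The six octahedral sites form three mutually perpendicular trans pairs.
There are 6 geometric isomers: py trans, CO trans; py cis, CO trans; py trans, CO cis; py cis, CO cis (3 arrangements, 2 chiral).
Of these, 2 lack any improper symmetry element and so occur as enantiomeric pairs, giving 6 + 2 = 8 stereoisomers in total.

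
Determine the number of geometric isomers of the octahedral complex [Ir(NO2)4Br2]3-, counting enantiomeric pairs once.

The six octahedral sites form three mutually perpendicular trans pairs.
Systematic placement gives 2 geometric isomers: Br trans; Br cis.

2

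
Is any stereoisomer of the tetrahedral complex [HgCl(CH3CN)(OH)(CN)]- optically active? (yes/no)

yes

In a tetrahedral complex all four positions are equivalent and every pair of ligands is adjacent — there is no cis/trans distinction.
Only one geometric arrangement is possible; it has no improper symmetry element, so it exists as a pair of enantiomers (2 stereoisomers).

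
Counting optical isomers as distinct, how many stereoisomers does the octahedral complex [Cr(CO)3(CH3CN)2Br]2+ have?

In an octahedral complex each vertex has one trans partner and four cis neighbours.
Working through the distinct placements yields 3 geometric isomers: CO mer, CH3CN cis; CO mer, CH3CN trans; CO fac, CH3CN cis.
Each arrangement has an internal mirror plane or centre of symmetry, so none is chiral.

3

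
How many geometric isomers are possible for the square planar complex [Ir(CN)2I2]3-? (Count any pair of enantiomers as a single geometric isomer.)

2

A square has two trans pairs of vertices; adjacent vertices are cis.
Working through the distinct placements yields 2 geometric isomers: CN cis; CN trans.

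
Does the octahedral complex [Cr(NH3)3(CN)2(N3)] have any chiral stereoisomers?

no

An octahedron has six vertices in three trans pairs; every non-trans pair is cis.
Working through the distinct placements yields 3 geometric isomers: NH3 mer, CN trans; NH3 mer, CN cis; NH3 fac, CN cis.
Each arrangement has an internal mirror plane or centre of symmetry, so none is chiral.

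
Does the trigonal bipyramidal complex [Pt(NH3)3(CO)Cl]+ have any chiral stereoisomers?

A trigonal bipyramid has two axial and three equatorial sites, which are chemically inequivalent.
The distinct arrangements are (4 in all): CO axial, Cl axial; CO axial, Cl equatorial; CO equatorial, Cl axial; CO equatorial, Cl equatorial.
Each arrangement has an internal mirror plane or centre of symmetry, so none is chiral.

no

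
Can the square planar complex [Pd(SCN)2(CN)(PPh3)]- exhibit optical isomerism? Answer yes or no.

no

In a square planar complex each vertex has one trans partner and two cis neighbours.
There are 2 geometric isomers: SCN cis; SCN trans.
Each arrangement has an internal mirror plane or centre of symmetry, so none is chiral.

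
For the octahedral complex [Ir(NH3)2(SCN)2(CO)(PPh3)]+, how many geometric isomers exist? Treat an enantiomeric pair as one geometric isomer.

The six octahedral sites form three mutually perpendicular trans pairs.
Working through the distinct placements yields 6 geometric isomers: NH3 cis, SCN trans; NH3 cis, SCN cis (3 arrangements, 2 chiral); NH3 trans, SCN trans; NH3 trans, SCN cis.

6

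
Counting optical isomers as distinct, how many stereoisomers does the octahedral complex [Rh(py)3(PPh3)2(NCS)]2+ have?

An octahedron has six vertices in three trans pairs; every non-trans pair is cis.
Systematic placement gives 3 geometric isomers: py mer, PPh3 cis; py mer, PPh3 trans; py fac, PPh3 cis.
Each arrangement has an internal mirror plane or centre of symmetry, so none is chiral.

3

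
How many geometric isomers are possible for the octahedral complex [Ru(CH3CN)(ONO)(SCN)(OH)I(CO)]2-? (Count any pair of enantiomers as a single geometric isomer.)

15

In an octahedral complex each vertex has one trans partner and four cis neighbours.
Systematic enumeration (placing each ligand type in turn and discarding arrangements equivalent by rotation or reflection) gives 15 geometric isomers.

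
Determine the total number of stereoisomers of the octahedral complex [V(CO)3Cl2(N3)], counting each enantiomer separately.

In an octahedral complex each vertex has one trans partner and four cis neighbours.
There are 3 geometric isomers: CO mer, Cl cis; CO mer, Cl trans; CO fac, Cl cis.
Each arrangement has an internal mirror plane or centre of symmetry, so none is chiral.

3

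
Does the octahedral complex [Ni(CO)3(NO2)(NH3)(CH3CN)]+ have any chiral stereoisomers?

yes

There are 4 geometric isomers: CO mer (3 arrangements); CO fac (chiral).
One of these lacks any improper symmetry element and so occurs as an enantiomeric pair, giving 4 + 1 = 5 stereoisomers in total.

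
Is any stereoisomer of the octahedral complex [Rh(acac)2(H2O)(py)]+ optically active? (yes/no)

Each acac is bidentate and must span two cis positions.
There are 2 geometric isomers: H2O and py mutually cis (chiral); H2O and py mutually trans.
One of these lacks any improper symmetry element and so occurs as an enantiomeric pair, giving 2 + 1 = 3 stereoisomers in total.

yes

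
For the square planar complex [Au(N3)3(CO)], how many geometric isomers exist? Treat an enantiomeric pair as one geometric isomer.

1

In a square planar complex each vertex has one trans partner and two cis neighbours.
Only one geometric arrangement is possible.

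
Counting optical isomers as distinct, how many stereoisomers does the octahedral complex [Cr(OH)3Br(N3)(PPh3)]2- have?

The six octahedral sites form three mutually perpendicular trans pairs.
Working through the distinct placements yields 4 geometric isomers: OH mer (3 arrangements); OH fac (chiral).
One of these lacks any improper symmetry element and so occurs as an enantiomeric pair, giving 4 + 1 = 5 stereoisomers in total.

5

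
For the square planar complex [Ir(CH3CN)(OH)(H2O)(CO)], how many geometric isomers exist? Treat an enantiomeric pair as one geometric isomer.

There are 3 geometric isomers: (CH3CN/H2O trans, CO/OH trans); (CH3CN/OH trans, CO/H2O trans); (CH3CN/CO trans, H2O/OH trans).

3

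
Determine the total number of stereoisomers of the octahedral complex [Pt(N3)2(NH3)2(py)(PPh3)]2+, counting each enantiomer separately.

In an octahedral complex each vertex has one trans partner and four cis neighbours.
There are 6 geometric isomers: N3 trans, NH3 trans; N3 trans, NH3 cis; N3 cis, NH3 cis (3 arrangements, 2 chiral); N3 cis, NH3 trans.
Of these, 2 lack any improper symmetry element and so occur as enantiomeric pairs, giving 6 + 2 = 8 stereoisomers in total.

8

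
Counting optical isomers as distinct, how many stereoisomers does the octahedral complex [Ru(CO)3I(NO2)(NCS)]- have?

An octahedron has six vertices in three trans pairs; every non-trans pair is cis.
The distinct arrangements are (4 in all): CO mer (3 arrangements); CO fac (chiral).
One of these lacks any improper symmetry element and so occurs as an enantiomeric pair, giving 4 + 1 = 5 stereoisomers in total.

5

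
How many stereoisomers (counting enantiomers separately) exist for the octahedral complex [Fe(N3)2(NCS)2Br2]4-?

6

Systematic placement gives 5 geometric isomers: N3 trans, NCS trans, Br trans; N3 cis, NCS cis, Br trans; N3 cis, NCS trans, Br cis; N3 cis, NCS cis, Br cis (chiral); N3 trans, NCS cis, Br cis.
One of these lacks any improper symmetry element and so occurs as an enantiomeric pair, giving 5 + 1 = 6 stereoisomers in total.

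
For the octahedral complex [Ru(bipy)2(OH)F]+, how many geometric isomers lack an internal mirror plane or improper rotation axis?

In an octahedral complex each vertex has one trans partner and four cis neighbours.
Each bipy is bidentate and must span two cis positions.
The distinct arrangements are (2 in all): OH and F mutually trans; OH and F mutually cis (chiral).
One of these lacks any improper symmetry element and so occurs as an enantiomeric pair, giving 2 + 1 = 3 stereoisomers in total.

1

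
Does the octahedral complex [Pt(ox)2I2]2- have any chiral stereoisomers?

The six octahedral sites form three mutually perpendicular trans pairs.
Each ox is bidentate and must span two cis positions.
Working through the distinct placements yields 2 geometric isomers: I trans; I cis (chiral).
One of these lacks any improper symmetry element and so occurs as an enantiomeric pair, giving 2 + 1 = 3 stereoisomers in total.

yes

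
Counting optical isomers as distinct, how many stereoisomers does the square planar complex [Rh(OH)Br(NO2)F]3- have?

In a square planar complex each vertex has one trans partner and two cis neighbours.
There are 3 geometric isomers: (Br/NO2 trans, F/OH trans); (Br/OH trans, F/NO2 trans); (Br/F trans, NO2/OH trans).
Each arrangement has an internal mirror plane or centre of symmetry, so none is chiral.

3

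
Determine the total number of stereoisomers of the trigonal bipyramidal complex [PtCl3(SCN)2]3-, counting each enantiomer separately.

In a trigonal bipyramid the two axial positions differ from the three equatorial ones.
There are 3 geometric isomers: SCN both equatorial; SCN one axial, one equatorial; SCN both axial.
Each arrangement has an internal mirror plane or centre of symmetry, so none is chiral.

3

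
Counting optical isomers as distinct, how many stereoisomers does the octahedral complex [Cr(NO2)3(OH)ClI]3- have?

5

An octahedron has six vertices in three trans pairs; every non-trans pair is cis.
There are 4 geometric isomers: NO2 mer (3 arrangements); NO2 fac (chiral).
One of these lacks any improper symmetry element and so occurs as an enantiomeric pair, giving 4 + 1 = 5 stereoisomers in total.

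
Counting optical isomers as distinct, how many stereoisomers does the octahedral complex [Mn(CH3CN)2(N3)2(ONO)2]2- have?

6

The distinct arrangements are (5 in all): CH3CN trans, N3 trans, ONO trans; CH3CN trans, N3 cis, ONO cis; CH3CN cis, N3 cis, ONO trans; CH3CN cis, N3 cis, ONO cis (chiral); CH3CN cis, N3 trans, ONO cis.
One of these lacks any improper symmetry element and so occurs as an enantiomeric pair, giving 5 + 1 = 6 stereoisomers in total.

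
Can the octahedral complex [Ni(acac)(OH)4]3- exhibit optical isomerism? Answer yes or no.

An octahedron has six vertices in three trans pairs; every non-trans pair is cis.
Each acac is bidentate and must span two cis positions.
Only one geometric arrangement is possible.

no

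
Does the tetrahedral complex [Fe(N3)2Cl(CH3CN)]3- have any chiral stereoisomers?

no

Only one geometric arrangement is possible.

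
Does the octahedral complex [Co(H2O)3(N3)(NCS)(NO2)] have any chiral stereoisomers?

yes

An octahedron has six vertices in three trans pairs; every non-trans pair is cis.
Systematic placement gives 4 geometric isomers: H2O mer (3 arrangements); H2O fac (chiral).
One of these lacks any improper symmetry element and so occurs as an enantiomeric pair, giving 4 + 1 = 5 stereoisomers in total.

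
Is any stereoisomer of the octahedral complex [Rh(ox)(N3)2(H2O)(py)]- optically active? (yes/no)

yes

The six octahedral sites form three mutually perpendicular trans pairs.
Each ox is bidentate and must span two cis positions.
Working through the distinct placements yields 4 geometric isomers: N3 cis (3 arrangements, 2 chiral); N3 trans.
Of these, 2 lack any improper symmetry element and so occur as enantiomeric pairs, giving 4 + 2 = 6 stereoisomers in total.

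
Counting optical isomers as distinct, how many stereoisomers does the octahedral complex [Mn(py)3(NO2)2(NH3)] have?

3

The six octahedral sites form three mutually perpendicular trans pairs.
Working through the distinct placements yields 3 geometric isomers: py mer, NO2 cis; py mer, NO2 trans; py fac, NO2 cis.
Each arrangement has an internal mirror plane or centre of symmetry, so none is chiral.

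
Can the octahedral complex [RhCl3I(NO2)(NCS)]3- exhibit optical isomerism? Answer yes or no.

The six octahedral sites form three mutually perpendicular trans pairs.
The distinct arrangements are (4 in all): Cl mer (3 arrangements); Cl fac (chiral).
One of these lacks any improper symmetry element and so occurs as an enantiomeric pair, giving 4 + 1 = 5 stereoisomers in total.

yes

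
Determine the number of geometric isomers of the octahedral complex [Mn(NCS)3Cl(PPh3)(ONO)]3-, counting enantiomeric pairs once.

4

Systematic placement gives 4 geometric isomers: NCS mer (3 arrangements); NCS fac (chiral).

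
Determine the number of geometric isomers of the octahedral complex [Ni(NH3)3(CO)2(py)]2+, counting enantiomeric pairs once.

Working through the distinct placements yields 3 geometric isomers: NH3 mer, CO trans; NH3 fac, CO cis; NH3 mer, CO cis.

3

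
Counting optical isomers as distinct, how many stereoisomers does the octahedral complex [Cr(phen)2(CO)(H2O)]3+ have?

An octahedron has six vertices in three trans pairs; every non-trans pair is cis.
Each phen is bidentate and must span two cis positions.
Systematic placement gives 2 geometric isomers: CO and H2O mutually trans; CO and H2O mutually cis (chiral).
One of these lacks any improper symmetry element and so occurs as an enantiomeric pair, giving 2 + 1 = 3 stereoisomers in total.

3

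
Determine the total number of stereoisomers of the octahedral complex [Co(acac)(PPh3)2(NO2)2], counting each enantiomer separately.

4

The six octahedral sites form three mutually perpendicular trans pairs.
Each acac is bidentate and must span two cis positions.
Systematic placement gives 3 geometric isomers: PPh3 cis, NO2 trans; PPh3 cis, NO2 cis (chiral); PPh3 trans, NO2 cis.
One of these lacks any improper symmetry element and so occurs as an enantiomeric pair, giving 3 + 1 = 4 stereoisomers in total.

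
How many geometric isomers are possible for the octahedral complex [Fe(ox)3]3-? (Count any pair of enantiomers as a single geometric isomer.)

An octahedron has six vertices in three trans pairs; every non-trans pair is cis.
Each ox is bidentate and must span two cis positions.
Only one geometric arrangement is possible; it has no improper symmetry element, so it exists as a pair of enantiomers (2 stereoisomers).

1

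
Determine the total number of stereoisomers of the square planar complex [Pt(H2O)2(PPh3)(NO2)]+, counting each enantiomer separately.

The distinct arrangements are (2 in all): H2O cis; H2O trans.
Each arrangement has an internal mirror plane or centre of symmetry, so none is chiral.

2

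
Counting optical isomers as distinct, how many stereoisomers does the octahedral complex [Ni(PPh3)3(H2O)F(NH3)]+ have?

In an octahedral complex each vertex has one trans partner and four cis neighbours.
The distinct arrangements are (4 in all): PPh3 mer (3 arrangements); PPh3 fac (chiral).
One of these lacks any improper symmetry element and so occurs as an enantiomeric pair, giving 4 + 1 = 5 stereoisomers in total.

5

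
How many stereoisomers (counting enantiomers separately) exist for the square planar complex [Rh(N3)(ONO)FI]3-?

In a square planar complex each vertex has one trans partner and two cis neighbours.
There are 3 geometric isomers: (F/N3 trans, I/ONO trans); (F/ONO trans, I/N3 trans); (F/I trans, N3/ONO trans).
Each arrangement has an internal mirror plane or centre of symmetry, so none is chiral.

3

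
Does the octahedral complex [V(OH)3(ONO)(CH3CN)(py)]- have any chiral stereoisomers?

An octahedron has six vertices in three trans pairs; every non-trans pair is cis.
Working through the distinct placements yields 4 geometric isomers: OH mer (3 arrangements); OH fac (chiral).
One of these lacks any improper symmetry element and so occurs as an enantiomeric pair, giving 4 + 1 = 5 stereoisomers in total.

yes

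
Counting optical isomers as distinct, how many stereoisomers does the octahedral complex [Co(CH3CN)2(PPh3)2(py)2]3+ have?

In an octahedral complex each vertex has one trans partner and four cis neighbours.
The distinct arrangements are (5 in all): CH3CN trans, PPh3 trans, py trans; CH3CN trans, PPh3 cis, py cis; CH3CN cis, PPh3 cis, py trans; CH3CN cis, PPh3 cis, py cis (chiral); CH3CN cis, PPh3 trans, py cis.
One of these lacks any improper symmetry element and so occurs as an enantiomeric pair, giving 5 + 1 = 6 stereoisomers in total.

6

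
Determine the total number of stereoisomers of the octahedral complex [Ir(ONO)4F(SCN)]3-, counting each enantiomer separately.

Working through the distinct placements yields 2 geometric isomers: F and SCN mutually cis; F and SCN mutually trans.
Each arrangement has an internal mirror plane or centre of symmetry, so none is chiral.

2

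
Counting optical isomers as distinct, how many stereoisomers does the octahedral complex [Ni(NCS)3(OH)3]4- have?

2

The six octahedral sites form three mutually perpendicular trans pairs.
Systematic placement gives 2 geometric isomers: NCS mer; NCS fac.
Each arrangement has an internal mirror plane or centre of symmetry, so none is chiral.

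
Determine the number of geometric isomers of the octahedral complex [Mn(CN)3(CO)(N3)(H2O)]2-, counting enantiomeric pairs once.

4

An octahedron has six vertices in three trans pairs; every non-trans pair is cis.
Working through the distinct placements yields 4 geometric isomers: CN mer (3 arrangements); CN fac (chiral).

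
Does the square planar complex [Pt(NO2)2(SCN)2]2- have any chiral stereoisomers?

In a square planar complex each vertex has one trans partner and two cis neighbours.
There are 2 geometric isomers: NO2 cis; NO2 trans.
Each arrangement has an internal mirror plane or centre of symmetry, so none is chiral.

no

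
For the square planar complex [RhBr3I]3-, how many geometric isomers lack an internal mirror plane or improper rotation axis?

0

In a square planar complex each vertex has one trans partner and two cis neighbours.
Only one geometric arrangement is possible.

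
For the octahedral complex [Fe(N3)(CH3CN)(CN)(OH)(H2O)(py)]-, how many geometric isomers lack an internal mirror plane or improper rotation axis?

Exhaustive case analysis gives 15 geometric isomers.
Of these, 15 lack any improper symmetry element and so occur as enantiomeric pairs, giving 15 + 15 = 30 stereoisomers in total.

15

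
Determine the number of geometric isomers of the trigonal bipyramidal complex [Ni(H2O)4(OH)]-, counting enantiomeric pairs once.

Systematic placement gives 2 geometric isomers: OH equatorial; OH axial.

2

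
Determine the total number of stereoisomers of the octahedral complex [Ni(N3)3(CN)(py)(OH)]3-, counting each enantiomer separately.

5

In an octahedral complex each vertex has one trans partner and four cis neighbours.
There are 4 geometric isomers: N3 mer (3 arrangements); N3 fac (chiral).
One of these lacks any improper symmetry element and so occurs as an enantiomeric pair, giving 4 + 1 = 5 stereoisomers in total.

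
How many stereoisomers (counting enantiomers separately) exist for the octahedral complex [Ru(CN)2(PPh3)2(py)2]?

An octahedron has six vertices in three trans pairs; every non-trans pair is cis.
Systematic placement gives 5 geometric isomers: CN trans, PPh3 trans, py trans; CN trans, PPh3 cis, py cis; CN cis, PPh3 cis, py trans; CN cis, PPh3 cis, py cis (chiral); CN cis, PPh3 trans, py cis.
One of these lacks any improper symmetry element and so occurs as an enantiomeric pair, giving 5 + 1 = 6 stereoisomers in total.

6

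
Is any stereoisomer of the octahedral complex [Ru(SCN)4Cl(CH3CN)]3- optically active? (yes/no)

In an octahedral complex each vertex has one trans partner and four cis neighbours.
The distinct arrangements are (2 in all): Cl and CH3CN mutually trans; Cl and CH3CN mutually cis.
Each arrangement has an internal mirror plane or centre of symmetry, so none is chiral.

no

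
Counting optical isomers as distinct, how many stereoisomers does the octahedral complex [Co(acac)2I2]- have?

In an octahedral complex each vertex has one trans partner and four cis neighbours.
Each acac is bidentate and must span two cis positions.
Systematic placement gives 2 geometric isomers: I trans; I cis (chiral).
One of these lacks any improper symmetry element and so occurs as an enantiomeric pair, giving 2 + 1 = 3 stereoisomers in total.

3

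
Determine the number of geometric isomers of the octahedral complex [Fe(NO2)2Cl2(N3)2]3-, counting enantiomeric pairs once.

In an octahedral complex each vertex has one trans partner and four cis neighbours.
Systematic placement gives 5 geometric isomers: NO2 trans, Cl trans, N3 trans; NO2 cis, Cl trans, N3 cis; NO2 trans, Cl cis, N3 cis; NO2 cis, Cl cis, N3 cis (chiral); NO2 cis, Cl cis, N3 trans.

5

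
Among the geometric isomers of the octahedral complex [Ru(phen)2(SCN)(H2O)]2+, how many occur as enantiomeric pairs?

Each phen is bidentate and must span two cis positions.
The distinct arrangements are (2 in all): SCN and H2O mutually trans; SCN and H2O mutually cis (chiral).
One of these lacks any improper symmetry element and so occurs as an enantiomeric pair, giving 2 + 1 = 3 stereoisomers in total.

1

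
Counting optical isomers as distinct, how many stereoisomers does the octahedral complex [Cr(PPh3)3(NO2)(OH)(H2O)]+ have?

5

The six octahedral sites form three mutually perpendicular trans pairs.
There are 4 geometric isomers: PPh3 mer (3 arrangements); PPh3 fac (chiral).
One of these lacks any improper symmetry element and so occurs as an enantiomeric pair, giving 4 + 1 = 5 stereoisomers in total.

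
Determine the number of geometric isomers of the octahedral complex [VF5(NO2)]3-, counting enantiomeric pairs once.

An octahedron has six vertices in three trans pairs; every non-trans pair is cis.
Only one geometric arrangement is possible.

1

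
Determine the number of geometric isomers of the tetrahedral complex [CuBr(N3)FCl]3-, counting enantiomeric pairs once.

In a tetrahedral complex all four positions are equivalent and every pair of ligands is adjacent — there is no cis/trans distinction.
Only one geometric arrangement is possible; it has no improper symmetry element, so it exists as a pair of enantiomers (2 stereoisomers).

1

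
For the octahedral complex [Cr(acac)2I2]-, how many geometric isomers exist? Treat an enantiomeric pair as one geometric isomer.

2

The six octahedral sites form three mutually perpendicular trans pairs.
Each acac is bidentate and must span two cis positions.
Working through the distinct placements yields 2 geometric isomers: I trans; I cis (chiral).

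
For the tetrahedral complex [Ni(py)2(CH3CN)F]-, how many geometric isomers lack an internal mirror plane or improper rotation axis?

0

Only one geometric arrangement is possible.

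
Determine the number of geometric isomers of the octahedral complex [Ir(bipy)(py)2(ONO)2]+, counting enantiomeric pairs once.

Each bipy is bidentate and must span two cis positions.
Systematic placement gives 3 geometric isomers: py cis, ONO trans; py trans, ONO cis; py cis, ONO cis (chiral).

3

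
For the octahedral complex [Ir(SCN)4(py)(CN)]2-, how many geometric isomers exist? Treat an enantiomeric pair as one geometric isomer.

2

In an octahedral complex each vertex has one trans partner and four cis neighbours.
The distinct arrangements are (2 in all): py and CN mutually cis; py and CN mutually trans.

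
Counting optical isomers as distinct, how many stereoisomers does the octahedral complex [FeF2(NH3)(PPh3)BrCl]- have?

15

An octahedron has six vertices in three trans pairs; every non-trans pair is cis.
Systematic enumeration (placing each ligand type in turn and discarding arrangements equivalent by rotation or reflection) gives 9 geometric isomers.
Of these, 6 lack any improper symmetry element and so occur as enantiomeric pairs, giving 9 + 6 = 15 stereoisomers in total.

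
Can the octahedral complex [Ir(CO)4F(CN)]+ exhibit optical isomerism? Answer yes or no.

no

The six octahedral sites form three mutually perpendicular trans pairs.
There are 2 geometric isomers: F and CN mutually cis; F and CN mutually trans.
Each arrangement has an internal mirror plane or centre of symmetry, so none is chiral.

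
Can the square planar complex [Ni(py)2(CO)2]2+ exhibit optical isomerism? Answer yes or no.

no

Working through the distinct placements yields 2 geometric isomers: py cis; py trans.
Each arrangement has an internal mirror plane or centre of symmetry, so none is chiral.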